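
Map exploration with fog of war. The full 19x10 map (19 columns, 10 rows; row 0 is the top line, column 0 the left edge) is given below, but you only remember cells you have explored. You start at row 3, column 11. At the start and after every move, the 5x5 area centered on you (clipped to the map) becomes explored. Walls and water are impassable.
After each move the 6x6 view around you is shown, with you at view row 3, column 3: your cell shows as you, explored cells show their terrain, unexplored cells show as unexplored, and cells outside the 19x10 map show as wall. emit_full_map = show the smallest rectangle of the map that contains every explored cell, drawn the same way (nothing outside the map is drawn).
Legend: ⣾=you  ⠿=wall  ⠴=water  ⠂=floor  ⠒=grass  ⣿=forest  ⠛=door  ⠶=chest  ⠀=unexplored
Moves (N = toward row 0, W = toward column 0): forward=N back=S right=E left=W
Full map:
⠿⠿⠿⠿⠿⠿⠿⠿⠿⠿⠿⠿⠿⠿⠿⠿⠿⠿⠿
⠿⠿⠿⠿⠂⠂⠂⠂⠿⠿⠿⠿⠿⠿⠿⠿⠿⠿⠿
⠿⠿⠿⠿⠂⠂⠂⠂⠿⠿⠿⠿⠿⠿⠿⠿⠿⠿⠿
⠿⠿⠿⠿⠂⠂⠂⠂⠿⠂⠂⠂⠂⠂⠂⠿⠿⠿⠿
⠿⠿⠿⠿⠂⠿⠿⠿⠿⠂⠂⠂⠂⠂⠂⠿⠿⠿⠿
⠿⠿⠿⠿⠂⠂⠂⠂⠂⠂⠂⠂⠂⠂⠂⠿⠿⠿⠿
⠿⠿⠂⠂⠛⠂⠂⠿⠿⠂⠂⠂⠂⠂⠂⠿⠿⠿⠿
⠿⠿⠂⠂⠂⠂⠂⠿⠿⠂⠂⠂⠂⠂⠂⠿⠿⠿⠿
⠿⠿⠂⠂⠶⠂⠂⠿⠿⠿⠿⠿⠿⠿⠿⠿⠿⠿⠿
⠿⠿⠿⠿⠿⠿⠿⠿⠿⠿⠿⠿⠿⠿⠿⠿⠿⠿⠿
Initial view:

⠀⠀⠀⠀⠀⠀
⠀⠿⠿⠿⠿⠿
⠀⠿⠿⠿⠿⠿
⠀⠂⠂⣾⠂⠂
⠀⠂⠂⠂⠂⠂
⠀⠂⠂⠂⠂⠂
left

⠀⠀⠀⠀⠀⠀
⠀⠿⠿⠿⠿⠿
⠀⠿⠿⠿⠿⠿
⠀⠿⠂⣾⠂⠂
⠀⠿⠂⠂⠂⠂
⠀⠂⠂⠂⠂⠂

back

⠀⠿⠿⠿⠿⠿
⠀⠿⠿⠿⠿⠿
⠀⠿⠂⠂⠂⠂
⠀⠿⠂⣾⠂⠂
⠀⠂⠂⠂⠂⠂
⠀⠿⠂⠂⠂⠂

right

⠿⠿⠿⠿⠿⠿
⠿⠿⠿⠿⠿⠿
⠿⠂⠂⠂⠂⠂
⠿⠂⠂⣾⠂⠂
⠂⠂⠂⠂⠂⠂
⠿⠂⠂⠂⠂⠂

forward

⠀⠀⠀⠀⠀⠀
⠿⠿⠿⠿⠿⠿
⠿⠿⠿⠿⠿⠿
⠿⠂⠂⣾⠂⠂
⠿⠂⠂⠂⠂⠂
⠂⠂⠂⠂⠂⠂

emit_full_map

⠿⠿⠿⠿⠿⠿
⠿⠿⠿⠿⠿⠿
⠿⠂⠂⣾⠂⠂
⠿⠂⠂⠂⠂⠂
⠂⠂⠂⠂⠂⠂
⠿⠂⠂⠂⠂⠂

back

⠿⠿⠿⠿⠿⠿
⠿⠿⠿⠿⠿⠿
⠿⠂⠂⠂⠂⠂
⠿⠂⠂⣾⠂⠂
⠂⠂⠂⠂⠂⠂
⠿⠂⠂⠂⠂⠂

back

⠿⠿⠿⠿⠿⠿
⠿⠂⠂⠂⠂⠂
⠿⠂⠂⠂⠂⠂
⠂⠂⠂⣾⠂⠂
⠿⠂⠂⠂⠂⠂
⠀⠂⠂⠂⠂⠂


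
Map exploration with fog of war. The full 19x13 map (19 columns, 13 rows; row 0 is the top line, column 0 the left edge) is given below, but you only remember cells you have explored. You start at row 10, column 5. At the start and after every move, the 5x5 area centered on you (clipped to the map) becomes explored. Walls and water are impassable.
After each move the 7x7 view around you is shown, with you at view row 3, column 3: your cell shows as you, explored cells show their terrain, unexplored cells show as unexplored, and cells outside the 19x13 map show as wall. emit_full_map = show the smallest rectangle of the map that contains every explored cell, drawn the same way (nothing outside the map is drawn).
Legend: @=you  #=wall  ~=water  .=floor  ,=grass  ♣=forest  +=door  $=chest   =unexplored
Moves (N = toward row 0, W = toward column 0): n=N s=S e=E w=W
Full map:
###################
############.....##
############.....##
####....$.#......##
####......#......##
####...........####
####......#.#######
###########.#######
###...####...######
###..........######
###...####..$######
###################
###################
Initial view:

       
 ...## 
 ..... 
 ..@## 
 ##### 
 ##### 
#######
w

       
 #...##
 #.....
 #.@.##
 ######
 ######
#######

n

       
 ##### 
 #...##
 #.@...
 #...##
 ######
 ######

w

       
 ######
 ##...#
 ##@...
 ##...#
 ######
  #####

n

       
 ###.. 
 ######
 ##@..#
 ##....
 ##...#
 ######

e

       
###... 
###### 
##.@.##
##.....
##...##
#######

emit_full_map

###... 
###### 
##.@.##
##.....
##...##
#######
 ######

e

       
##.... 
###### 
#..@## 
#..... 
#...## 
###### 

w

       
###....
#######
##.@.##
##.....
##...##
#######

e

       
##.... 
###### 
#..@## 
#..... 
#...## 
###### 

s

##.... 
###### 
#...## 
#..@.. 
#...## 
###### 
###### 

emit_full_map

###....
#######
##...##
##..@..
##...##
#######
 ######


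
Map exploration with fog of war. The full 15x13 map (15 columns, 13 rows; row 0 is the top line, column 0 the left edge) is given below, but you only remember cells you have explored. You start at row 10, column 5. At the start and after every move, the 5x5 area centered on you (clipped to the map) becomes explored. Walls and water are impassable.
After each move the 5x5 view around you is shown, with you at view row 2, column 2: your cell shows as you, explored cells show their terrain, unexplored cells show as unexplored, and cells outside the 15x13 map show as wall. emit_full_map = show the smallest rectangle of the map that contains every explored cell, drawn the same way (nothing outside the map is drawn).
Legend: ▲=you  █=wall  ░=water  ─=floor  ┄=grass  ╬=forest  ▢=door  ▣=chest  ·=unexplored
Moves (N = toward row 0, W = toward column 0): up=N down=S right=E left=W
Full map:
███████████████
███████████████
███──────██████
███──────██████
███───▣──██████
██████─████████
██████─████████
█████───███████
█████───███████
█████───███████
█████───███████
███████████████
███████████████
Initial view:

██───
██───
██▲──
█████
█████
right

█───█
█───█
█─▲─█
█████
█████

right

───██
───██
──▲██
█████
█████

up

───██
───██
──▲██
───██
█████

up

█─███
───██
──▲██
───██
───██

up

█─███
█─███
──▲██
───██
───██

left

██─██
██─██
█─▲─█
█───█
█───█

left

███─█
███─█
██▲──
██───
██───

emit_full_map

███─███
███─███
██▲──██
██───██
██───██
██───██
███████
███████

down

███─█
██───
██▲──
██───
██───

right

██─██
█───█
█─▲─█
█───█
█───█

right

█─███
───██
──▲██
───██
───██

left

██─██
█───█
█─▲─█
█───█
█───█

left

███─█
██───
██▲──
██───
██───

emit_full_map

███─███
███─███
██───██
██▲──██
██───██
██───██
███████
███████


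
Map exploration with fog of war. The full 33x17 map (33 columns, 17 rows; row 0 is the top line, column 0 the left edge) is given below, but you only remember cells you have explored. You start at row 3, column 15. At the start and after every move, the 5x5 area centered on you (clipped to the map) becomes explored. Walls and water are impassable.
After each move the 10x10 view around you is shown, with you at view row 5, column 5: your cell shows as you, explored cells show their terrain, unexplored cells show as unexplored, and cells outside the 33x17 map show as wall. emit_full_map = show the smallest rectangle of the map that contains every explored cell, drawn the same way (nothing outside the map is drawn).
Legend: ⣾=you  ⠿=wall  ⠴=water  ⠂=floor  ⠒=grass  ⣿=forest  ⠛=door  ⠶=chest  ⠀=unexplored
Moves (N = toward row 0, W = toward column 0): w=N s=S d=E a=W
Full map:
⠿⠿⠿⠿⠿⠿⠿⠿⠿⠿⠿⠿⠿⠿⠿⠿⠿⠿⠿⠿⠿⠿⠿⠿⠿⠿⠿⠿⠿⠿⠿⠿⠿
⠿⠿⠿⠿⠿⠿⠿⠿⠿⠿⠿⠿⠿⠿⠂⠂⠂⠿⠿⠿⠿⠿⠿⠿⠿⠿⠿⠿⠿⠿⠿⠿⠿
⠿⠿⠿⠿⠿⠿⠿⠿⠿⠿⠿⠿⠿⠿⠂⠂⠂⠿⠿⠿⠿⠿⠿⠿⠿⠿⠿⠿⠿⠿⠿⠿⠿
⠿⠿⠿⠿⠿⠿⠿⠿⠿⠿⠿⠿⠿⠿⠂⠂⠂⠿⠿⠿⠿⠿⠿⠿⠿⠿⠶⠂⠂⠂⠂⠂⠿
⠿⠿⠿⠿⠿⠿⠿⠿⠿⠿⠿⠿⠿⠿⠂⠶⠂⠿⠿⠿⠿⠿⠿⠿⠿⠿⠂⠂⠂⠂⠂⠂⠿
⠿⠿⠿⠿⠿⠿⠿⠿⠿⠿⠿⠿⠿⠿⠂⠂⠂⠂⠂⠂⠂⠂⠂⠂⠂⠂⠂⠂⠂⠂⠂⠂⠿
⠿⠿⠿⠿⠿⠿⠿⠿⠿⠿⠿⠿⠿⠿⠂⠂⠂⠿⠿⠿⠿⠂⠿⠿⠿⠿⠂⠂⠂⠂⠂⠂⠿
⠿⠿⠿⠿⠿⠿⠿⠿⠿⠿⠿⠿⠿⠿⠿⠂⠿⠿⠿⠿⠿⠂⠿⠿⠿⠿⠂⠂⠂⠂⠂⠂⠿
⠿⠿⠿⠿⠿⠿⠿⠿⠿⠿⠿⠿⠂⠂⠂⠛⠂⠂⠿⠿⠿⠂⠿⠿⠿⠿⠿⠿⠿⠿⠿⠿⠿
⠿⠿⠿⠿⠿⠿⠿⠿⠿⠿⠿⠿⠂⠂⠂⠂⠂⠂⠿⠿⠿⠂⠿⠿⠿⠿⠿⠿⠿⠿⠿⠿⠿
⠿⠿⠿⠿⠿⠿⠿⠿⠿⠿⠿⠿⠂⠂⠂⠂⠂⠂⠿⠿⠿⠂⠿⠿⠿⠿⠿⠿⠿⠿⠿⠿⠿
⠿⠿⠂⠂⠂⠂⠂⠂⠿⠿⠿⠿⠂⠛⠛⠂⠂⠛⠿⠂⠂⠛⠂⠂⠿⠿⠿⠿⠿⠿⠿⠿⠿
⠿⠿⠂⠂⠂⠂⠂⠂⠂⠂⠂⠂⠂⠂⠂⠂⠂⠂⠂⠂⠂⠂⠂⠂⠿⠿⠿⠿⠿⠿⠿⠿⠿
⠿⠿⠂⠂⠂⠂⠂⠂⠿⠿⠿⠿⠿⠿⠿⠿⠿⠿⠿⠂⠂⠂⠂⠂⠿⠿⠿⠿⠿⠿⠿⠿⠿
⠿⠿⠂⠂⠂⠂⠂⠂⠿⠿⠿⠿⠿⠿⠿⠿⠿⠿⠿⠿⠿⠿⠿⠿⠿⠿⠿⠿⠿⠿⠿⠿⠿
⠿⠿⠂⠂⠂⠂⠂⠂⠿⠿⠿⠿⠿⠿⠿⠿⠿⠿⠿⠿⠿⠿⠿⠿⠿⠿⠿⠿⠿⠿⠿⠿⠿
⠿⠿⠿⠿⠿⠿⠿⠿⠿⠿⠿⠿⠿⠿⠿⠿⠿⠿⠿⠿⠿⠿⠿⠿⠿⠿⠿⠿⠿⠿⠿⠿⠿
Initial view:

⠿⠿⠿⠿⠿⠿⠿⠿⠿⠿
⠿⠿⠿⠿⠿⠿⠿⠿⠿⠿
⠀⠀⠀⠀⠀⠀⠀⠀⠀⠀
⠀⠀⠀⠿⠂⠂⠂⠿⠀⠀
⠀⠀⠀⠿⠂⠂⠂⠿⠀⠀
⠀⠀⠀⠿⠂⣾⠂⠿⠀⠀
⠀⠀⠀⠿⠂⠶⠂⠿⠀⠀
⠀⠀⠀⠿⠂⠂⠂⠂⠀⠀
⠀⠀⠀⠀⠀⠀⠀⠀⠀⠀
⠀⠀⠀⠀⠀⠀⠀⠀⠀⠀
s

⠿⠿⠿⠿⠿⠿⠿⠿⠿⠿
⠀⠀⠀⠀⠀⠀⠀⠀⠀⠀
⠀⠀⠀⠿⠂⠂⠂⠿⠀⠀
⠀⠀⠀⠿⠂⠂⠂⠿⠀⠀
⠀⠀⠀⠿⠂⠂⠂⠿⠀⠀
⠀⠀⠀⠿⠂⣾⠂⠿⠀⠀
⠀⠀⠀⠿⠂⠂⠂⠂⠀⠀
⠀⠀⠀⠿⠂⠂⠂⠿⠀⠀
⠀⠀⠀⠀⠀⠀⠀⠀⠀⠀
⠀⠀⠀⠀⠀⠀⠀⠀⠀⠀

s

⠀⠀⠀⠀⠀⠀⠀⠀⠀⠀
⠀⠀⠀⠿⠂⠂⠂⠿⠀⠀
⠀⠀⠀⠿⠂⠂⠂⠿⠀⠀
⠀⠀⠀⠿⠂⠂⠂⠿⠀⠀
⠀⠀⠀⠿⠂⠶⠂⠿⠀⠀
⠀⠀⠀⠿⠂⣾⠂⠂⠀⠀
⠀⠀⠀⠿⠂⠂⠂⠿⠀⠀
⠀⠀⠀⠿⠿⠂⠿⠿⠀⠀
⠀⠀⠀⠀⠀⠀⠀⠀⠀⠀
⠀⠀⠀⠀⠀⠀⠀⠀⠀⠀

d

⠀⠀⠀⠀⠀⠀⠀⠀⠀⠀
⠀⠀⠿⠂⠂⠂⠿⠀⠀⠀
⠀⠀⠿⠂⠂⠂⠿⠀⠀⠀
⠀⠀⠿⠂⠂⠂⠿⠿⠀⠀
⠀⠀⠿⠂⠶⠂⠿⠿⠀⠀
⠀⠀⠿⠂⠂⣾⠂⠂⠀⠀
⠀⠀⠿⠂⠂⠂⠿⠿⠀⠀
⠀⠀⠿⠿⠂⠿⠿⠿⠀⠀
⠀⠀⠀⠀⠀⠀⠀⠀⠀⠀
⠀⠀⠀⠀⠀⠀⠀⠀⠀⠀

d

⠀⠀⠀⠀⠀⠀⠀⠀⠀⠀
⠀⠿⠂⠂⠂⠿⠀⠀⠀⠀
⠀⠿⠂⠂⠂⠿⠀⠀⠀⠀
⠀⠿⠂⠂⠂⠿⠿⠿⠀⠀
⠀⠿⠂⠶⠂⠿⠿⠿⠀⠀
⠀⠿⠂⠂⠂⣾⠂⠂⠀⠀
⠀⠿⠂⠂⠂⠿⠿⠿⠀⠀
⠀⠿⠿⠂⠿⠿⠿⠿⠀⠀
⠀⠀⠀⠀⠀⠀⠀⠀⠀⠀
⠀⠀⠀⠀⠀⠀⠀⠀⠀⠀

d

⠀⠀⠀⠀⠀⠀⠀⠀⠀⠀
⠿⠂⠂⠂⠿⠀⠀⠀⠀⠀
⠿⠂⠂⠂⠿⠀⠀⠀⠀⠀
⠿⠂⠂⠂⠿⠿⠿⠿⠀⠀
⠿⠂⠶⠂⠿⠿⠿⠿⠀⠀
⠿⠂⠂⠂⠂⣾⠂⠂⠀⠀
⠿⠂⠂⠂⠿⠿⠿⠿⠀⠀
⠿⠿⠂⠿⠿⠿⠿⠿⠀⠀
⠀⠀⠀⠀⠀⠀⠀⠀⠀⠀
⠀⠀⠀⠀⠀⠀⠀⠀⠀⠀

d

⠀⠀⠀⠀⠀⠀⠀⠀⠀⠀
⠂⠂⠂⠿⠀⠀⠀⠀⠀⠀
⠂⠂⠂⠿⠀⠀⠀⠀⠀⠀
⠂⠂⠂⠿⠿⠿⠿⠿⠀⠀
⠂⠶⠂⠿⠿⠿⠿⠿⠀⠀
⠂⠂⠂⠂⠂⣾⠂⠂⠀⠀
⠂⠂⠂⠿⠿⠿⠿⠂⠀⠀
⠿⠂⠿⠿⠿⠿⠿⠂⠀⠀
⠀⠀⠀⠀⠀⠀⠀⠀⠀⠀
⠀⠀⠀⠀⠀⠀⠀⠀⠀⠀

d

⠀⠀⠀⠀⠀⠀⠀⠀⠀⠀
⠂⠂⠿⠀⠀⠀⠀⠀⠀⠀
⠂⠂⠿⠀⠀⠀⠀⠀⠀⠀
⠂⠂⠿⠿⠿⠿⠿⠿⠀⠀
⠶⠂⠿⠿⠿⠿⠿⠿⠀⠀
⠂⠂⠂⠂⠂⣾⠂⠂⠀⠀
⠂⠂⠿⠿⠿⠿⠂⠿⠀⠀
⠂⠿⠿⠿⠿⠿⠂⠿⠀⠀
⠀⠀⠀⠀⠀⠀⠀⠀⠀⠀
⠀⠀⠀⠀⠀⠀⠀⠀⠀⠀

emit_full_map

⠿⠂⠂⠂⠿⠀⠀⠀⠀⠀
⠿⠂⠂⠂⠿⠀⠀⠀⠀⠀
⠿⠂⠂⠂⠿⠿⠿⠿⠿⠿
⠿⠂⠶⠂⠿⠿⠿⠿⠿⠿
⠿⠂⠂⠂⠂⠂⠂⣾⠂⠂
⠿⠂⠂⠂⠿⠿⠿⠿⠂⠿
⠿⠿⠂⠿⠿⠿⠿⠿⠂⠿

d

⠀⠀⠀⠀⠀⠀⠀⠀⠀⠀
⠂⠿⠀⠀⠀⠀⠀⠀⠀⠀
⠂⠿⠀⠀⠀⠀⠀⠀⠀⠀
⠂⠿⠿⠿⠿⠿⠿⠿⠀⠀
⠂⠿⠿⠿⠿⠿⠿⠿⠀⠀
⠂⠂⠂⠂⠂⣾⠂⠂⠀⠀
⠂⠿⠿⠿⠿⠂⠿⠿⠀⠀
⠿⠿⠿⠿⠿⠂⠿⠿⠀⠀
⠀⠀⠀⠀⠀⠀⠀⠀⠀⠀
⠀⠀⠀⠀⠀⠀⠀⠀⠀⠀

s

⠂⠿⠀⠀⠀⠀⠀⠀⠀⠀
⠂⠿⠀⠀⠀⠀⠀⠀⠀⠀
⠂⠿⠿⠿⠿⠿⠿⠿⠀⠀
⠂⠿⠿⠿⠿⠿⠿⠿⠀⠀
⠂⠂⠂⠂⠂⠂⠂⠂⠀⠀
⠂⠿⠿⠿⠿⣾⠿⠿⠀⠀
⠿⠿⠿⠿⠿⠂⠿⠿⠀⠀
⠀⠀⠀⠿⠿⠂⠿⠿⠀⠀
⠀⠀⠀⠀⠀⠀⠀⠀⠀⠀
⠀⠀⠀⠀⠀⠀⠀⠀⠀⠀

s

⠂⠿⠀⠀⠀⠀⠀⠀⠀⠀
⠂⠿⠿⠿⠿⠿⠿⠿⠀⠀
⠂⠿⠿⠿⠿⠿⠿⠿⠀⠀
⠂⠂⠂⠂⠂⠂⠂⠂⠀⠀
⠂⠿⠿⠿⠿⠂⠿⠿⠀⠀
⠿⠿⠿⠿⠿⣾⠿⠿⠀⠀
⠀⠀⠀⠿⠿⠂⠿⠿⠀⠀
⠀⠀⠀⠿⠿⠂⠿⠿⠀⠀
⠀⠀⠀⠀⠀⠀⠀⠀⠀⠀
⠀⠀⠀⠀⠀⠀⠀⠀⠀⠀

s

⠂⠿⠿⠿⠿⠿⠿⠿⠀⠀
⠂⠿⠿⠿⠿⠿⠿⠿⠀⠀
⠂⠂⠂⠂⠂⠂⠂⠂⠀⠀
⠂⠿⠿⠿⠿⠂⠿⠿⠀⠀
⠿⠿⠿⠿⠿⠂⠿⠿⠀⠀
⠀⠀⠀⠿⠿⣾⠿⠿⠀⠀
⠀⠀⠀⠿⠿⠂⠿⠿⠀⠀
⠀⠀⠀⠿⠿⠂⠿⠿⠀⠀
⠀⠀⠀⠀⠀⠀⠀⠀⠀⠀
⠀⠀⠀⠀⠀⠀⠀⠀⠀⠀

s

⠂⠿⠿⠿⠿⠿⠿⠿⠀⠀
⠂⠂⠂⠂⠂⠂⠂⠂⠀⠀
⠂⠿⠿⠿⠿⠂⠿⠿⠀⠀
⠿⠿⠿⠿⠿⠂⠿⠿⠀⠀
⠀⠀⠀⠿⠿⠂⠿⠿⠀⠀
⠀⠀⠀⠿⠿⣾⠿⠿⠀⠀
⠀⠀⠀⠿⠿⠂⠿⠿⠀⠀
⠀⠀⠀⠂⠂⠛⠂⠂⠀⠀
⠀⠀⠀⠀⠀⠀⠀⠀⠀⠀
⠀⠀⠀⠀⠀⠀⠀⠀⠀⠀

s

⠂⠂⠂⠂⠂⠂⠂⠂⠀⠀
⠂⠿⠿⠿⠿⠂⠿⠿⠀⠀
⠿⠿⠿⠿⠿⠂⠿⠿⠀⠀
⠀⠀⠀⠿⠿⠂⠿⠿⠀⠀
⠀⠀⠀⠿⠿⠂⠿⠿⠀⠀
⠀⠀⠀⠿⠿⣾⠿⠿⠀⠀
⠀⠀⠀⠂⠂⠛⠂⠂⠀⠀
⠀⠀⠀⠂⠂⠂⠂⠂⠀⠀
⠀⠀⠀⠀⠀⠀⠀⠀⠀⠀
⠀⠀⠀⠀⠀⠀⠀⠀⠀⠀

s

⠂⠿⠿⠿⠿⠂⠿⠿⠀⠀
⠿⠿⠿⠿⠿⠂⠿⠿⠀⠀
⠀⠀⠀⠿⠿⠂⠿⠿⠀⠀
⠀⠀⠀⠿⠿⠂⠿⠿⠀⠀
⠀⠀⠀⠿⠿⠂⠿⠿⠀⠀
⠀⠀⠀⠂⠂⣾⠂⠂⠀⠀
⠀⠀⠀⠂⠂⠂⠂⠂⠀⠀
⠀⠀⠀⠂⠂⠂⠂⠂⠀⠀
⠀⠀⠀⠀⠀⠀⠀⠀⠀⠀
⠀⠀⠀⠀⠀⠀⠀⠀⠀⠀

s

⠿⠿⠿⠿⠿⠂⠿⠿⠀⠀
⠀⠀⠀⠿⠿⠂⠿⠿⠀⠀
⠀⠀⠀⠿⠿⠂⠿⠿⠀⠀
⠀⠀⠀⠿⠿⠂⠿⠿⠀⠀
⠀⠀⠀⠂⠂⠛⠂⠂⠀⠀
⠀⠀⠀⠂⠂⣾⠂⠂⠀⠀
⠀⠀⠀⠂⠂⠂⠂⠂⠀⠀
⠀⠀⠀⠿⠿⠿⠿⠿⠀⠀
⠀⠀⠀⠀⠀⠀⠀⠀⠀⠀
⠀⠀⠀⠀⠀⠀⠀⠀⠀⠀

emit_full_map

⠿⠂⠂⠂⠿⠀⠀⠀⠀⠀⠀
⠿⠂⠂⠂⠿⠀⠀⠀⠀⠀⠀
⠿⠂⠂⠂⠿⠿⠿⠿⠿⠿⠿
⠿⠂⠶⠂⠿⠿⠿⠿⠿⠿⠿
⠿⠂⠂⠂⠂⠂⠂⠂⠂⠂⠂
⠿⠂⠂⠂⠿⠿⠿⠿⠂⠿⠿
⠿⠿⠂⠿⠿⠿⠿⠿⠂⠿⠿
⠀⠀⠀⠀⠀⠀⠿⠿⠂⠿⠿
⠀⠀⠀⠀⠀⠀⠿⠿⠂⠿⠿
⠀⠀⠀⠀⠀⠀⠿⠿⠂⠿⠿
⠀⠀⠀⠀⠀⠀⠂⠂⠛⠂⠂
⠀⠀⠀⠀⠀⠀⠂⠂⣾⠂⠂
⠀⠀⠀⠀⠀⠀⠂⠂⠂⠂⠂
⠀⠀⠀⠀⠀⠀⠿⠿⠿⠿⠿

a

⠂⠿⠿⠿⠿⠿⠂⠿⠿⠀
⠀⠀⠀⠀⠿⠿⠂⠿⠿⠀
⠀⠀⠀⠀⠿⠿⠂⠿⠿⠀
⠀⠀⠀⠿⠿⠿⠂⠿⠿⠀
⠀⠀⠀⠿⠂⠂⠛⠂⠂⠀
⠀⠀⠀⠂⠂⣾⠂⠂⠂⠀
⠀⠀⠀⠿⠂⠂⠂⠂⠂⠀
⠀⠀⠀⠿⠿⠿⠿⠿⠿⠀
⠀⠀⠀⠀⠀⠀⠀⠀⠀⠀
⠀⠀⠀⠀⠀⠀⠀⠀⠀⠀

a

⠿⠂⠿⠿⠿⠿⠿⠂⠿⠿
⠀⠀⠀⠀⠀⠿⠿⠂⠿⠿
⠀⠀⠀⠀⠀⠿⠿⠂⠿⠿
⠀⠀⠀⠂⠿⠿⠿⠂⠿⠿
⠀⠀⠀⠛⠿⠂⠂⠛⠂⠂
⠀⠀⠀⠂⠂⣾⠂⠂⠂⠂
⠀⠀⠀⠿⠿⠂⠂⠂⠂⠂
⠀⠀⠀⠿⠿⠿⠿⠿⠿⠿
⠀⠀⠀⠀⠀⠀⠀⠀⠀⠀
⠀⠀⠀⠀⠀⠀⠀⠀⠀⠀

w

⠂⠂⠂⠿⠿⠿⠿⠂⠿⠿
⠿⠂⠿⠿⠿⠿⠿⠂⠿⠿
⠀⠀⠀⠀⠀⠿⠿⠂⠿⠿
⠀⠀⠀⠂⠿⠿⠿⠂⠿⠿
⠀⠀⠀⠂⠿⠿⠿⠂⠿⠿
⠀⠀⠀⠛⠿⣾⠂⠛⠂⠂
⠀⠀⠀⠂⠂⠂⠂⠂⠂⠂
⠀⠀⠀⠿⠿⠂⠂⠂⠂⠂
⠀⠀⠀⠿⠿⠿⠿⠿⠿⠿
⠀⠀⠀⠀⠀⠀⠀⠀⠀⠀

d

⠂⠂⠿⠿⠿⠿⠂⠿⠿⠀
⠂⠿⠿⠿⠿⠿⠂⠿⠿⠀
⠀⠀⠀⠀⠿⠿⠂⠿⠿⠀
⠀⠀⠂⠿⠿⠿⠂⠿⠿⠀
⠀⠀⠂⠿⠿⠿⠂⠿⠿⠀
⠀⠀⠛⠿⠂⣾⠛⠂⠂⠀
⠀⠀⠂⠂⠂⠂⠂⠂⠂⠀
⠀⠀⠿⠿⠂⠂⠂⠂⠂⠀
⠀⠀⠿⠿⠿⠿⠿⠿⠿⠀
⠀⠀⠀⠀⠀⠀⠀⠀⠀⠀

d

⠂⠿⠿⠿⠿⠂⠿⠿⠀⠀
⠿⠿⠿⠿⠿⠂⠿⠿⠀⠀
⠀⠀⠀⠿⠿⠂⠿⠿⠀⠀
⠀⠂⠿⠿⠿⠂⠿⠿⠀⠀
⠀⠂⠿⠿⠿⠂⠿⠿⠀⠀
⠀⠛⠿⠂⠂⣾⠂⠂⠀⠀
⠀⠂⠂⠂⠂⠂⠂⠂⠀⠀
⠀⠿⠿⠂⠂⠂⠂⠂⠀⠀
⠀⠿⠿⠿⠿⠿⠿⠿⠀⠀
⠀⠀⠀⠀⠀⠀⠀⠀⠀⠀

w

⠂⠂⠂⠂⠂⠂⠂⠂⠀⠀
⠂⠿⠿⠿⠿⠂⠿⠿⠀⠀
⠿⠿⠿⠿⠿⠂⠿⠿⠀⠀
⠀⠀⠀⠿⠿⠂⠿⠿⠀⠀
⠀⠂⠿⠿⠿⠂⠿⠿⠀⠀
⠀⠂⠿⠿⠿⣾⠿⠿⠀⠀
⠀⠛⠿⠂⠂⠛⠂⠂⠀⠀
⠀⠂⠂⠂⠂⠂⠂⠂⠀⠀
⠀⠿⠿⠂⠂⠂⠂⠂⠀⠀
⠀⠿⠿⠿⠿⠿⠿⠿⠀⠀

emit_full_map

⠿⠂⠂⠂⠿⠀⠀⠀⠀⠀⠀
⠿⠂⠂⠂⠿⠀⠀⠀⠀⠀⠀
⠿⠂⠂⠂⠿⠿⠿⠿⠿⠿⠿
⠿⠂⠶⠂⠿⠿⠿⠿⠿⠿⠿
⠿⠂⠂⠂⠂⠂⠂⠂⠂⠂⠂
⠿⠂⠂⠂⠿⠿⠿⠿⠂⠿⠿
⠿⠿⠂⠿⠿⠿⠿⠿⠂⠿⠿
⠀⠀⠀⠀⠀⠀⠿⠿⠂⠿⠿
⠀⠀⠀⠀⠂⠿⠿⠿⠂⠿⠿
⠀⠀⠀⠀⠂⠿⠿⠿⣾⠿⠿
⠀⠀⠀⠀⠛⠿⠂⠂⠛⠂⠂
⠀⠀⠀⠀⠂⠂⠂⠂⠂⠂⠂
⠀⠀⠀⠀⠿⠿⠂⠂⠂⠂⠂
⠀⠀⠀⠀⠿⠿⠿⠿⠿⠿⠿

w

⠂⠿⠿⠿⠿⠿⠿⠿⠀⠀
⠂⠂⠂⠂⠂⠂⠂⠂⠀⠀
⠂⠿⠿⠿⠿⠂⠿⠿⠀⠀
⠿⠿⠿⠿⠿⠂⠿⠿⠀⠀
⠀⠀⠀⠿⠿⠂⠿⠿⠀⠀
⠀⠂⠿⠿⠿⣾⠿⠿⠀⠀
⠀⠂⠿⠿⠿⠂⠿⠿⠀⠀
⠀⠛⠿⠂⠂⠛⠂⠂⠀⠀
⠀⠂⠂⠂⠂⠂⠂⠂⠀⠀
⠀⠿⠿⠂⠂⠂⠂⠂⠀⠀

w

⠂⠿⠿⠿⠿⠿⠿⠿⠀⠀
⠂⠿⠿⠿⠿⠿⠿⠿⠀⠀
⠂⠂⠂⠂⠂⠂⠂⠂⠀⠀
⠂⠿⠿⠿⠿⠂⠿⠿⠀⠀
⠿⠿⠿⠿⠿⠂⠿⠿⠀⠀
⠀⠀⠀⠿⠿⣾⠿⠿⠀⠀
⠀⠂⠿⠿⠿⠂⠿⠿⠀⠀
⠀⠂⠿⠿⠿⠂⠿⠿⠀⠀
⠀⠛⠿⠂⠂⠛⠂⠂⠀⠀
⠀⠂⠂⠂⠂⠂⠂⠂⠀⠀

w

⠂⠿⠀⠀⠀⠀⠀⠀⠀⠀
⠂⠿⠿⠿⠿⠿⠿⠿⠀⠀
⠂⠿⠿⠿⠿⠿⠿⠿⠀⠀
⠂⠂⠂⠂⠂⠂⠂⠂⠀⠀
⠂⠿⠿⠿⠿⠂⠿⠿⠀⠀
⠿⠿⠿⠿⠿⣾⠿⠿⠀⠀
⠀⠀⠀⠿⠿⠂⠿⠿⠀⠀
⠀⠂⠿⠿⠿⠂⠿⠿⠀⠀
⠀⠂⠿⠿⠿⠂⠿⠿⠀⠀
⠀⠛⠿⠂⠂⠛⠂⠂⠀⠀

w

⠂⠿⠀⠀⠀⠀⠀⠀⠀⠀
⠂⠿⠀⠀⠀⠀⠀⠀⠀⠀
⠂⠿⠿⠿⠿⠿⠿⠿⠀⠀
⠂⠿⠿⠿⠿⠿⠿⠿⠀⠀
⠂⠂⠂⠂⠂⠂⠂⠂⠀⠀
⠂⠿⠿⠿⠿⣾⠿⠿⠀⠀
⠿⠿⠿⠿⠿⠂⠿⠿⠀⠀
⠀⠀⠀⠿⠿⠂⠿⠿⠀⠀
⠀⠂⠿⠿⠿⠂⠿⠿⠀⠀
⠀⠂⠿⠿⠿⠂⠿⠿⠀⠀

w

⠀⠀⠀⠀⠀⠀⠀⠀⠀⠀
⠂⠿⠀⠀⠀⠀⠀⠀⠀⠀
⠂⠿⠀⠀⠀⠀⠀⠀⠀⠀
⠂⠿⠿⠿⠿⠿⠿⠿⠀⠀
⠂⠿⠿⠿⠿⠿⠿⠿⠀⠀
⠂⠂⠂⠂⠂⣾⠂⠂⠀⠀
⠂⠿⠿⠿⠿⠂⠿⠿⠀⠀
⠿⠿⠿⠿⠿⠂⠿⠿⠀⠀
⠀⠀⠀⠿⠿⠂⠿⠿⠀⠀
⠀⠂⠿⠿⠿⠂⠿⠿⠀⠀

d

⠀⠀⠀⠀⠀⠀⠀⠀⠀⠀
⠿⠀⠀⠀⠀⠀⠀⠀⠀⠀
⠿⠀⠀⠀⠀⠀⠀⠀⠀⠀
⠿⠿⠿⠿⠿⠿⠿⠿⠀⠀
⠿⠿⠿⠿⠿⠿⠿⠿⠀⠀
⠂⠂⠂⠂⠂⣾⠂⠂⠀⠀
⠿⠿⠿⠿⠂⠿⠿⠿⠀⠀
⠿⠿⠿⠿⠂⠿⠿⠿⠀⠀
⠀⠀⠿⠿⠂⠿⠿⠀⠀⠀
⠂⠿⠿⠿⠂⠿⠿⠀⠀⠀

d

⠀⠀⠀⠀⠀⠀⠀⠀⠀⠀
⠀⠀⠀⠀⠀⠀⠀⠀⠀⠀
⠀⠀⠀⠀⠀⠀⠀⠀⠀⠀
⠿⠿⠿⠿⠿⠿⠿⠿⠀⠀
⠿⠿⠿⠿⠿⠿⠿⠿⠀⠀
⠂⠂⠂⠂⠂⣾⠂⠂⠀⠀
⠿⠿⠿⠂⠿⠿⠿⠿⠀⠀
⠿⠿⠿⠂⠿⠿⠿⠿⠀⠀
⠀⠿⠿⠂⠿⠿⠀⠀⠀⠀
⠿⠿⠿⠂⠿⠿⠀⠀⠀⠀

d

⠀⠀⠀⠀⠀⠀⠀⠀⠀⠀
⠀⠀⠀⠀⠀⠀⠀⠀⠀⠀
⠀⠀⠀⠀⠀⠀⠀⠀⠀⠀
⠿⠿⠿⠿⠿⠿⠿⠶⠀⠀
⠿⠿⠿⠿⠿⠿⠿⠂⠀⠀
⠂⠂⠂⠂⠂⣾⠂⠂⠀⠀
⠿⠿⠂⠿⠿⠿⠿⠂⠀⠀
⠿⠿⠂⠿⠿⠿⠿⠂⠀⠀
⠿⠿⠂⠿⠿⠀⠀⠀⠀⠀
⠿⠿⠂⠿⠿⠀⠀⠀⠀⠀

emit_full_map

⠿⠂⠂⠂⠿⠀⠀⠀⠀⠀⠀⠀⠀⠀
⠿⠂⠂⠂⠿⠀⠀⠀⠀⠀⠀⠀⠀⠀
⠿⠂⠂⠂⠿⠿⠿⠿⠿⠿⠿⠿⠿⠶
⠿⠂⠶⠂⠿⠿⠿⠿⠿⠿⠿⠿⠿⠂
⠿⠂⠂⠂⠂⠂⠂⠂⠂⠂⠂⣾⠂⠂
⠿⠂⠂⠂⠿⠿⠿⠿⠂⠿⠿⠿⠿⠂
⠿⠿⠂⠿⠿⠿⠿⠿⠂⠿⠿⠿⠿⠂
⠀⠀⠀⠀⠀⠀⠿⠿⠂⠿⠿⠀⠀⠀
⠀⠀⠀⠀⠂⠿⠿⠿⠂⠿⠿⠀⠀⠀
⠀⠀⠀⠀⠂⠿⠿⠿⠂⠿⠿⠀⠀⠀
⠀⠀⠀⠀⠛⠿⠂⠂⠛⠂⠂⠀⠀⠀
⠀⠀⠀⠀⠂⠂⠂⠂⠂⠂⠂⠀⠀⠀
⠀⠀⠀⠀⠿⠿⠂⠂⠂⠂⠂⠀⠀⠀
⠀⠀⠀⠀⠿⠿⠿⠿⠿⠿⠿⠀⠀⠀

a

⠀⠀⠀⠀⠀⠀⠀⠀⠀⠀
⠀⠀⠀⠀⠀⠀⠀⠀⠀⠀
⠀⠀⠀⠀⠀⠀⠀⠀⠀⠀
⠿⠿⠿⠿⠿⠿⠿⠿⠶⠀
⠿⠿⠿⠿⠿⠿⠿⠿⠂⠀
⠂⠂⠂⠂⠂⣾⠂⠂⠂⠀
⠿⠿⠿⠂⠿⠿⠿⠿⠂⠀
⠿⠿⠿⠂⠿⠿⠿⠿⠂⠀
⠀⠿⠿⠂⠿⠿⠀⠀⠀⠀
⠿⠿⠿⠂⠿⠿⠀⠀⠀⠀

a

⠀⠀⠀⠀⠀⠀⠀⠀⠀⠀
⠿⠀⠀⠀⠀⠀⠀⠀⠀⠀
⠿⠀⠀⠀⠀⠀⠀⠀⠀⠀
⠿⠿⠿⠿⠿⠿⠿⠿⠿⠶
⠿⠿⠿⠿⠿⠿⠿⠿⠿⠂
⠂⠂⠂⠂⠂⣾⠂⠂⠂⠂
⠿⠿⠿⠿⠂⠿⠿⠿⠿⠂
⠿⠿⠿⠿⠂⠿⠿⠿⠿⠂
⠀⠀⠿⠿⠂⠿⠿⠀⠀⠀
⠂⠿⠿⠿⠂⠿⠿⠀⠀⠀

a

⠀⠀⠀⠀⠀⠀⠀⠀⠀⠀
⠂⠿⠀⠀⠀⠀⠀⠀⠀⠀
⠂⠿⠀⠀⠀⠀⠀⠀⠀⠀
⠂⠿⠿⠿⠿⠿⠿⠿⠿⠿
⠂⠿⠿⠿⠿⠿⠿⠿⠿⠿
⠂⠂⠂⠂⠂⣾⠂⠂⠂⠂
⠂⠿⠿⠿⠿⠂⠿⠿⠿⠿
⠿⠿⠿⠿⠿⠂⠿⠿⠿⠿
⠀⠀⠀⠿⠿⠂⠿⠿⠀⠀
⠀⠂⠿⠿⠿⠂⠿⠿⠀⠀

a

⠀⠀⠀⠀⠀⠀⠀⠀⠀⠀
⠂⠂⠿⠀⠀⠀⠀⠀⠀⠀
⠂⠂⠿⠀⠀⠀⠀⠀⠀⠀
⠂⠂⠿⠿⠿⠿⠿⠿⠿⠿
⠶⠂⠿⠿⠿⠿⠿⠿⠿⠿
⠂⠂⠂⠂⠂⣾⠂⠂⠂⠂
⠂⠂⠿⠿⠿⠿⠂⠿⠿⠿
⠂⠿⠿⠿⠿⠿⠂⠿⠿⠿
⠀⠀⠀⠀⠿⠿⠂⠿⠿⠀
⠀⠀⠂⠿⠿⠿⠂⠿⠿⠀

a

⠀⠀⠀⠀⠀⠀⠀⠀⠀⠀
⠂⠂⠂⠿⠀⠀⠀⠀⠀⠀
⠂⠂⠂⠿⠀⠀⠀⠀⠀⠀
⠂⠂⠂⠿⠿⠿⠿⠿⠿⠿
⠂⠶⠂⠿⠿⠿⠿⠿⠿⠿
⠂⠂⠂⠂⠂⣾⠂⠂⠂⠂
⠂⠂⠂⠿⠿⠿⠿⠂⠿⠿
⠿⠂⠿⠿⠿⠿⠿⠂⠿⠿
⠀⠀⠀⠀⠀⠿⠿⠂⠿⠿
⠀⠀⠀⠂⠿⠿⠿⠂⠿⠿

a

⠀⠀⠀⠀⠀⠀⠀⠀⠀⠀
⠿⠂⠂⠂⠿⠀⠀⠀⠀⠀
⠿⠂⠂⠂⠿⠀⠀⠀⠀⠀
⠿⠂⠂⠂⠿⠿⠿⠿⠿⠿
⠿⠂⠶⠂⠿⠿⠿⠿⠿⠿
⠿⠂⠂⠂⠂⣾⠂⠂⠂⠂
⠿⠂⠂⠂⠿⠿⠿⠿⠂⠿
⠿⠿⠂⠿⠿⠿⠿⠿⠂⠿
⠀⠀⠀⠀⠀⠀⠿⠿⠂⠿
⠀⠀⠀⠀⠂⠿⠿⠿⠂⠿

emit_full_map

⠿⠂⠂⠂⠿⠀⠀⠀⠀⠀⠀⠀⠀⠀
⠿⠂⠂⠂⠿⠀⠀⠀⠀⠀⠀⠀⠀⠀
⠿⠂⠂⠂⠿⠿⠿⠿⠿⠿⠿⠿⠿⠶
⠿⠂⠶⠂⠿⠿⠿⠿⠿⠿⠿⠿⠿⠂
⠿⠂⠂⠂⠂⣾⠂⠂⠂⠂⠂⠂⠂⠂
⠿⠂⠂⠂⠿⠿⠿⠿⠂⠿⠿⠿⠿⠂
⠿⠿⠂⠿⠿⠿⠿⠿⠂⠿⠿⠿⠿⠂
⠀⠀⠀⠀⠀⠀⠿⠿⠂⠿⠿⠀⠀⠀
⠀⠀⠀⠀⠂⠿⠿⠿⠂⠿⠿⠀⠀⠀
⠀⠀⠀⠀⠂⠿⠿⠿⠂⠿⠿⠀⠀⠀
⠀⠀⠀⠀⠛⠿⠂⠂⠛⠂⠂⠀⠀⠀
⠀⠀⠀⠀⠂⠂⠂⠂⠂⠂⠂⠀⠀⠀
⠀⠀⠀⠀⠿⠿⠂⠂⠂⠂⠂⠀⠀⠀
⠀⠀⠀⠀⠿⠿⠿⠿⠿⠿⠿⠀⠀⠀


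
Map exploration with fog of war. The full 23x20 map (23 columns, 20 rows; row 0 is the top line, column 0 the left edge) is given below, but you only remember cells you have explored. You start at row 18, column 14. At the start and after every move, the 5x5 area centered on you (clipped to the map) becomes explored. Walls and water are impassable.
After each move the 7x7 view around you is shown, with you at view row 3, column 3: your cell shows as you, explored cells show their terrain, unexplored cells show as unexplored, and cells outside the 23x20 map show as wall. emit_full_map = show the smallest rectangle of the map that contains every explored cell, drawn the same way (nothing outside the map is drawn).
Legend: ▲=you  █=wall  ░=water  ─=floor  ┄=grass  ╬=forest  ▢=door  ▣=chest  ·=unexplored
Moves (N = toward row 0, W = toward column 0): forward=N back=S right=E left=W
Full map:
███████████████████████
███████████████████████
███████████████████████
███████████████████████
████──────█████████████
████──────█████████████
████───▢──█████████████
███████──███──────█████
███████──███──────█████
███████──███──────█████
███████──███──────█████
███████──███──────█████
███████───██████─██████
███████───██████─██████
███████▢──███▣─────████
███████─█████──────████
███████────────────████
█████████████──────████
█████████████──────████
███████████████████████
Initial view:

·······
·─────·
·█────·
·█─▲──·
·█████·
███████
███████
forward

·······
·█────·
·─────·
·█─▲──·
·█────·
·█████·
███████

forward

·······
·█▣───·
·█────·
·──▲──·
·█────·
·█────·
·█████·

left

·······
·██▣───
·██────
·──▲───
·██────
·██────
··█████

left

·······
·███▣──
·███───
·──▲───
·███───
·███───
···████

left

·······
·─███▣─
·████──
·──▲───
·████──
·████──
····███

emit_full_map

─███▣───
████────
──▲─────
████────
████────
···█████

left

·······
·──███▣
·█████─
·──▲───
·█████─
·█████─
·····██

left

·······
·▢──███
·─█████
·──▲───
·██████
·██████
······█

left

·······
·█▢──██
·█─████
·█─▲───
·██████
·██████
·······

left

·······
·██▢──█
·██─███
·██▲───
·██████
·██████
·······

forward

·······
·██───·
·██▢──█
·██▲███
·██────
·██████
·██████

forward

·······
·██───·
·██───·
·██▲──█
·██─███
·██────
·██████

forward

·······
·██──█·
·██───·
·██▲──·
·██▢──█
·██─███
·██────

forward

·······
·██──█·
·██──█·
·██▲──·
·██───·
·██▢──█
·██─███

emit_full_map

██──█·······
██──█·······
██▲──·······
██───·······
██▢──███▣───
██─█████────
██──────────
████████────
████████────
·······█████

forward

·······
·██──█·
·██──█·
·██▲─█·
·██───·
·██───·
·██▢──█

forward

·······
·██──█·
·██──█·
·██▲─█·
·██──█·
·██───·
·██───·

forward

·······
·██──█·
·██──█·
·██▲─█·
·██──█·
·██──█·
·██───·

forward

·······
·──▢──·
·██──█·
·██▲─█·
·██──█·
·██──█·
·██──█·

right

·······
──▢──█·
██──██·
██─▲██·
██──██·
██──██·
██──█··

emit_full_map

──▢──█······
██──██······
██─▲██······
██──██······
██──██······
██──█·······
██───·······
██───·······
██▢──███▣───
██─█████────
██──────────
████████────
████████────
·······█████

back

──▢──█·
██──██·
██──██·
██─▲██·
██──██·
██──██·
██───··

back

██──██·
██──██·
██──██·
██─▲██·
██──██·
██───█·
██───··

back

██──██·
██──██·
██──██·
██─▲██·
██───█·
██───█·
██▢──██

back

██──██·
██──██·
██──██·
██─▲─█·
██───█·
██▢──██
██─████

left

·██──██
·██──██
·██──██
·██▲──█
·██───█
·██▢──█
·██─███

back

·██──██
·██──██
·██───█
·██▲──█
·██▢──█
·██─███
·██────

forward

·██──██
·██──██
·██──██
·██▲──█
·██───█
·██▢──█
·██─███

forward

·██──██
·██──██
·██──██
·██▲─██
·██───█
·██───█
·██▢──█

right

██──██·
██──██·
██──██·
██─▲██·
██───█·
██───█·
██▢──██

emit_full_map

──▢──█······
██──██······
██──██······
██──██······
██──██······
██─▲██······
██───█······
██───█······
██▢──███▣───
██─█████────
██──────────
████████────
████████────
·······█████

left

·██──██
·██──██
·██──██
·██▲─██
·██───█
·██───█
·██▢──█


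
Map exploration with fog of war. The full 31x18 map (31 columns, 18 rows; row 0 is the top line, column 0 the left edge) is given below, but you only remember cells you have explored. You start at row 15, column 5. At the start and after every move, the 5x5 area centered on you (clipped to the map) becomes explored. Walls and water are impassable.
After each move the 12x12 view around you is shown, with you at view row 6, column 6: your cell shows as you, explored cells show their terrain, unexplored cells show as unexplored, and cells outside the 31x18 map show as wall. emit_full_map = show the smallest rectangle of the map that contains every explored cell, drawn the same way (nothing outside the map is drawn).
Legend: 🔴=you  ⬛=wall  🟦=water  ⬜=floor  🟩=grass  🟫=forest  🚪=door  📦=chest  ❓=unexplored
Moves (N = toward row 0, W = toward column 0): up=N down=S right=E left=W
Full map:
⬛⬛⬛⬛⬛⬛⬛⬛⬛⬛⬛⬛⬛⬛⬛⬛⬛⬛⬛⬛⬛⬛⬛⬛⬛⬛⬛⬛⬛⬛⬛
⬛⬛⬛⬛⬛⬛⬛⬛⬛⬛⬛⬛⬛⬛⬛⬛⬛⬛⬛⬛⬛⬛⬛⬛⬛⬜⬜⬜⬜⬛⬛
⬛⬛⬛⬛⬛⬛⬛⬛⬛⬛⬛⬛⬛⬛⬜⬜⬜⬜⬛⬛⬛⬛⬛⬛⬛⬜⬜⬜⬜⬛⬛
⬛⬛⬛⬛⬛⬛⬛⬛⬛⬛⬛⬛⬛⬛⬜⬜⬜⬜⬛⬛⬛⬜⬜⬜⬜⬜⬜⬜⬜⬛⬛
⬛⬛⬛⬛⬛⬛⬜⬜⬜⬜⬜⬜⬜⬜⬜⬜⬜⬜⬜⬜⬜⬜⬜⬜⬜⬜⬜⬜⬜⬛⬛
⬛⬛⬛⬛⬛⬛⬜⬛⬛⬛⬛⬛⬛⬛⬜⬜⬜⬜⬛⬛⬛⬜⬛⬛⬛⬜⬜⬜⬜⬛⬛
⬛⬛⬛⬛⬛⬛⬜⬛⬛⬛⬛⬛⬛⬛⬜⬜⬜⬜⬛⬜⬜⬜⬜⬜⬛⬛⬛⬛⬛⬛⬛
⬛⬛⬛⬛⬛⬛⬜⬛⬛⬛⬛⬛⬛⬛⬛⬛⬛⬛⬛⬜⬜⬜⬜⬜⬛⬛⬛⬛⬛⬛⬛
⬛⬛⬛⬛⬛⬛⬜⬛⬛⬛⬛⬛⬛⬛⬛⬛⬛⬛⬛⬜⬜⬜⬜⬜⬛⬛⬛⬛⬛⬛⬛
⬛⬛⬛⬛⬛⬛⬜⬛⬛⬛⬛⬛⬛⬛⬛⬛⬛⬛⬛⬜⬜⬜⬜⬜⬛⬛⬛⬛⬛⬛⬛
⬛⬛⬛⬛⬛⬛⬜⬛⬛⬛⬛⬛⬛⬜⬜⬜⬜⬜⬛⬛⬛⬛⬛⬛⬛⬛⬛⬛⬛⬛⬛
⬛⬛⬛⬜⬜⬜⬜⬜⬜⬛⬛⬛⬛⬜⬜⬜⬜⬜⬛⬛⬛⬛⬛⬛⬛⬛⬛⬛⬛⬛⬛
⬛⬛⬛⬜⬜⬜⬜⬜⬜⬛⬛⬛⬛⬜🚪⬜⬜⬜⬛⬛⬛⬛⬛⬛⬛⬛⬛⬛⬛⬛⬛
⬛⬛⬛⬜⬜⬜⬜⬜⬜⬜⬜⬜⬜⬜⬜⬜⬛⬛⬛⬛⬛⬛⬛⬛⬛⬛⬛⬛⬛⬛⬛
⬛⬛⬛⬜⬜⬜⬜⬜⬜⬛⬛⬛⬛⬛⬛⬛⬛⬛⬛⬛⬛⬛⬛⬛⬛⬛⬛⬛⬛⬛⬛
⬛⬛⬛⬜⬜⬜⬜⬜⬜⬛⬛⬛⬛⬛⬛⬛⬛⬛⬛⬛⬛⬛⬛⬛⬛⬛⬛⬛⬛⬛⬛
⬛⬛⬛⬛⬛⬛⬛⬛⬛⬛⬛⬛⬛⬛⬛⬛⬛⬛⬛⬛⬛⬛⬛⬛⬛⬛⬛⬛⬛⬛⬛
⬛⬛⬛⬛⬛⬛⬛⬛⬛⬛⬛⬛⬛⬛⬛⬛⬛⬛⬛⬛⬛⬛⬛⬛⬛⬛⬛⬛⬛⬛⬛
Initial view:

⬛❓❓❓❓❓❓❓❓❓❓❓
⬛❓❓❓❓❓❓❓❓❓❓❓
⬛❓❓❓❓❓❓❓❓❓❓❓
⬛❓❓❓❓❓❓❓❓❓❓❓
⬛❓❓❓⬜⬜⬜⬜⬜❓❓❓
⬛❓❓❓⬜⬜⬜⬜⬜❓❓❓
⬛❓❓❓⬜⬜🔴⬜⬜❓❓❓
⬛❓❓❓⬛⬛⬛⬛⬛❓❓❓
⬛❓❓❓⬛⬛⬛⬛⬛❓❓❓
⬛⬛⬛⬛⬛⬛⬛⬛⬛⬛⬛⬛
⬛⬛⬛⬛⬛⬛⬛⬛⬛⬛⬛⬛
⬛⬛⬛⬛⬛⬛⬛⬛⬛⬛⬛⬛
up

⬛❓❓❓❓❓❓❓❓❓❓❓
⬛❓❓❓❓❓❓❓❓❓❓❓
⬛❓❓❓❓❓❓❓❓❓❓❓
⬛❓❓❓❓❓❓❓❓❓❓❓
⬛❓❓❓⬜⬜⬜⬜⬜❓❓❓
⬛❓❓❓⬜⬜⬜⬜⬜❓❓❓
⬛❓❓❓⬜⬜🔴⬜⬜❓❓❓
⬛❓❓❓⬜⬜⬜⬜⬜❓❓❓
⬛❓❓❓⬛⬛⬛⬛⬛❓❓❓
⬛❓❓❓⬛⬛⬛⬛⬛❓❓❓
⬛⬛⬛⬛⬛⬛⬛⬛⬛⬛⬛⬛
⬛⬛⬛⬛⬛⬛⬛⬛⬛⬛⬛⬛

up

⬛❓❓❓❓❓❓❓❓❓❓❓
⬛❓❓❓❓❓❓❓❓❓❓❓
⬛❓❓❓❓❓❓❓❓❓❓❓
⬛❓❓❓❓❓❓❓❓❓❓❓
⬛❓❓❓⬜⬜⬜⬜⬜❓❓❓
⬛❓❓❓⬜⬜⬜⬜⬜❓❓❓
⬛❓❓❓⬜⬜🔴⬜⬜❓❓❓
⬛❓❓❓⬜⬜⬜⬜⬜❓❓❓
⬛❓❓❓⬜⬜⬜⬜⬜❓❓❓
⬛❓❓❓⬛⬛⬛⬛⬛❓❓❓
⬛❓❓❓⬛⬛⬛⬛⬛❓❓❓
⬛⬛⬛⬛⬛⬛⬛⬛⬛⬛⬛⬛

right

❓❓❓❓❓❓❓❓❓❓❓❓
❓❓❓❓❓❓❓❓❓❓❓❓
❓❓❓❓❓❓❓❓❓❓❓❓
❓❓❓❓❓❓❓❓❓❓❓❓
❓❓❓⬜⬜⬜⬜⬜⬜❓❓❓
❓❓❓⬜⬜⬜⬜⬜⬜❓❓❓
❓❓❓⬜⬜⬜🔴⬜⬜❓❓❓
❓❓❓⬜⬜⬜⬜⬜⬜❓❓❓
❓❓❓⬜⬜⬜⬜⬜⬜❓❓❓
❓❓❓⬛⬛⬛⬛⬛❓❓❓❓
❓❓❓⬛⬛⬛⬛⬛❓❓❓❓
⬛⬛⬛⬛⬛⬛⬛⬛⬛⬛⬛⬛

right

❓❓❓❓❓❓❓❓❓❓❓❓
❓❓❓❓❓❓❓❓❓❓❓❓
❓❓❓❓❓❓❓❓❓❓❓❓
❓❓❓❓❓❓❓❓❓❓❓❓
❓❓⬜⬜⬜⬜⬜⬜⬛❓❓❓
❓❓⬜⬜⬜⬜⬜⬜⬛❓❓❓
❓❓⬜⬜⬜⬜🔴⬜⬜❓❓❓
❓❓⬜⬜⬜⬜⬜⬜⬛❓❓❓
❓❓⬜⬜⬜⬜⬜⬜⬛❓❓❓
❓❓⬛⬛⬛⬛⬛❓❓❓❓❓
❓❓⬛⬛⬛⬛⬛❓❓❓❓❓
⬛⬛⬛⬛⬛⬛⬛⬛⬛⬛⬛⬛

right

❓❓❓❓❓❓❓❓❓❓❓❓
❓❓❓❓❓❓❓❓❓❓❓❓
❓❓❓❓❓❓❓❓❓❓❓❓
❓❓❓❓❓❓❓❓❓❓❓❓
❓⬜⬜⬜⬜⬜⬜⬛⬛❓❓❓
❓⬜⬜⬜⬜⬜⬜⬛⬛❓❓❓
❓⬜⬜⬜⬜⬜🔴⬜⬜❓❓❓
❓⬜⬜⬜⬜⬜⬜⬛⬛❓❓❓
❓⬜⬜⬜⬜⬜⬜⬛⬛❓❓❓
❓⬛⬛⬛⬛⬛❓❓❓❓❓❓
❓⬛⬛⬛⬛⬛❓❓❓❓❓❓
⬛⬛⬛⬛⬛⬛⬛⬛⬛⬛⬛⬛

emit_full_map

⬜⬜⬜⬜⬜⬜⬛⬛
⬜⬜⬜⬜⬜⬜⬛⬛
⬜⬜⬜⬜⬜🔴⬜⬜
⬜⬜⬜⬜⬜⬜⬛⬛
⬜⬜⬜⬜⬜⬜⬛⬛
⬛⬛⬛⬛⬛❓❓❓
⬛⬛⬛⬛⬛❓❓❓

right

❓❓❓❓❓❓❓❓❓❓❓❓
❓❓❓❓❓❓❓❓❓❓❓❓
❓❓❓❓❓❓❓❓❓❓❓❓
❓❓❓❓❓❓❓❓❓❓❓❓
⬜⬜⬜⬜⬜⬜⬛⬛⬛❓❓❓
⬜⬜⬜⬜⬜⬜⬛⬛⬛❓❓❓
⬜⬜⬜⬜⬜⬜🔴⬜⬜❓❓❓
⬜⬜⬜⬜⬜⬜⬛⬛⬛❓❓❓
⬜⬜⬜⬜⬜⬜⬛⬛⬛❓❓❓
⬛⬛⬛⬛⬛❓❓❓❓❓❓❓
⬛⬛⬛⬛⬛❓❓❓❓❓❓❓
⬛⬛⬛⬛⬛⬛⬛⬛⬛⬛⬛⬛

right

❓❓❓❓❓❓❓❓❓❓❓❓
❓❓❓❓❓❓❓❓❓❓❓❓
❓❓❓❓❓❓❓❓❓❓❓❓
❓❓❓❓❓❓❓❓❓❓❓❓
⬜⬜⬜⬜⬜⬛⬛⬛⬛❓❓❓
⬜⬜⬜⬜⬜⬛⬛⬛⬛❓❓❓
⬜⬜⬜⬜⬜⬜🔴⬜⬜❓❓❓
⬜⬜⬜⬜⬜⬛⬛⬛⬛❓❓❓
⬜⬜⬜⬜⬜⬛⬛⬛⬛❓❓❓
⬛⬛⬛⬛❓❓❓❓❓❓❓❓
⬛⬛⬛⬛❓❓❓❓❓❓❓❓
⬛⬛⬛⬛⬛⬛⬛⬛⬛⬛⬛⬛

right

❓❓❓❓❓❓❓❓❓❓❓❓
❓❓❓❓❓❓❓❓❓❓❓❓
❓❓❓❓❓❓❓❓❓❓❓❓
❓❓❓❓❓❓❓❓❓❓❓❓
⬜⬜⬜⬜⬛⬛⬛⬛⬜❓❓❓
⬜⬜⬜⬜⬛⬛⬛⬛⬜❓❓❓
⬜⬜⬜⬜⬜⬜🔴⬜⬜❓❓❓
⬜⬜⬜⬜⬛⬛⬛⬛⬛❓❓❓
⬜⬜⬜⬜⬛⬛⬛⬛⬛❓❓❓
⬛⬛⬛❓❓❓❓❓❓❓❓❓
⬛⬛⬛❓❓❓❓❓❓❓❓❓
⬛⬛⬛⬛⬛⬛⬛⬛⬛⬛⬛⬛

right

❓❓❓❓❓❓❓❓❓❓❓❓
❓❓❓❓❓❓❓❓❓❓❓❓
❓❓❓❓❓❓❓❓❓❓❓❓
❓❓❓❓❓❓❓❓❓❓❓❓
⬜⬜⬜⬛⬛⬛⬛⬜⬜❓❓❓
⬜⬜⬜⬛⬛⬛⬛⬜🚪❓❓❓
⬜⬜⬜⬜⬜⬜🔴⬜⬜❓❓❓
⬜⬜⬜⬛⬛⬛⬛⬛⬛❓❓❓
⬜⬜⬜⬛⬛⬛⬛⬛⬛❓❓❓
⬛⬛❓❓❓❓❓❓❓❓❓❓
⬛⬛❓❓❓❓❓❓❓❓❓❓
⬛⬛⬛⬛⬛⬛⬛⬛⬛⬛⬛⬛

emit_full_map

⬜⬜⬜⬜⬜⬜⬛⬛⬛⬛⬜⬜
⬜⬜⬜⬜⬜⬜⬛⬛⬛⬛⬜🚪
⬜⬜⬜⬜⬜⬜⬜⬜⬜🔴⬜⬜
⬜⬜⬜⬜⬜⬜⬛⬛⬛⬛⬛⬛
⬜⬜⬜⬜⬜⬜⬛⬛⬛⬛⬛⬛
⬛⬛⬛⬛⬛❓❓❓❓❓❓❓
⬛⬛⬛⬛⬛❓❓❓❓❓❓❓

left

❓❓❓❓❓❓❓❓❓❓❓❓
❓❓❓❓❓❓❓❓❓❓❓❓
❓❓❓❓❓❓❓❓❓❓❓❓
❓❓❓❓❓❓❓❓❓❓❓❓
⬜⬜⬜⬜⬛⬛⬛⬛⬜⬜❓❓
⬜⬜⬜⬜⬛⬛⬛⬛⬜🚪❓❓
⬜⬜⬜⬜⬜⬜🔴⬜⬜⬜❓❓
⬜⬜⬜⬜⬛⬛⬛⬛⬛⬛❓❓
⬜⬜⬜⬜⬛⬛⬛⬛⬛⬛❓❓
⬛⬛⬛❓❓❓❓❓❓❓❓❓
⬛⬛⬛❓❓❓❓❓❓❓❓❓
⬛⬛⬛⬛⬛⬛⬛⬛⬛⬛⬛⬛

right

❓❓❓❓❓❓❓❓❓❓❓❓
❓❓❓❓❓❓❓❓❓❓❓❓
❓❓❓❓❓❓❓❓❓❓❓❓
❓❓❓❓❓❓❓❓❓❓❓❓
⬜⬜⬜⬛⬛⬛⬛⬜⬜❓❓❓
⬜⬜⬜⬛⬛⬛⬛⬜🚪❓❓❓
⬜⬜⬜⬜⬜⬜🔴⬜⬜❓❓❓
⬜⬜⬜⬛⬛⬛⬛⬛⬛❓❓❓
⬜⬜⬜⬛⬛⬛⬛⬛⬛❓❓❓
⬛⬛❓❓❓❓❓❓❓❓❓❓
⬛⬛❓❓❓❓❓❓❓❓❓❓
⬛⬛⬛⬛⬛⬛⬛⬛⬛⬛⬛⬛

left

❓❓❓❓❓❓❓❓❓❓❓❓
❓❓❓❓❓❓❓❓❓❓❓❓
❓❓❓❓❓❓❓❓❓❓❓❓
❓❓❓❓❓❓❓❓❓❓❓❓
⬜⬜⬜⬜⬛⬛⬛⬛⬜⬜❓❓
⬜⬜⬜⬜⬛⬛⬛⬛⬜🚪❓❓
⬜⬜⬜⬜⬜⬜🔴⬜⬜⬜❓❓
⬜⬜⬜⬜⬛⬛⬛⬛⬛⬛❓❓
⬜⬜⬜⬜⬛⬛⬛⬛⬛⬛❓❓
⬛⬛⬛❓❓❓❓❓❓❓❓❓
⬛⬛⬛❓❓❓❓❓❓❓❓❓
⬛⬛⬛⬛⬛⬛⬛⬛⬛⬛⬛⬛
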